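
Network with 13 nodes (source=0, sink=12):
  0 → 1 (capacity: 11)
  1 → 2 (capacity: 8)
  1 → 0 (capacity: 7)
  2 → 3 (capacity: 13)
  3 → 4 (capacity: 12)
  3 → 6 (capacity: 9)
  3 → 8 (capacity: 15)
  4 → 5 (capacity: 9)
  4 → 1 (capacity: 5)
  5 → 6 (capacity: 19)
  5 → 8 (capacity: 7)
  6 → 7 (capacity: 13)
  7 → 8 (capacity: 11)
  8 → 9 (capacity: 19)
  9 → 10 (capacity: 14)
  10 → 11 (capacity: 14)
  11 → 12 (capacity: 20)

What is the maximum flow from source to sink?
Maximum flow = 8

Max flow: 8

Flow assignment:
  0 → 1: 8/11
  1 → 2: 8/8
  2 → 3: 8/13
  3 → 8: 8/15
  8 → 9: 8/19
  9 → 10: 8/14
  10 → 11: 8/14
  11 → 12: 8/20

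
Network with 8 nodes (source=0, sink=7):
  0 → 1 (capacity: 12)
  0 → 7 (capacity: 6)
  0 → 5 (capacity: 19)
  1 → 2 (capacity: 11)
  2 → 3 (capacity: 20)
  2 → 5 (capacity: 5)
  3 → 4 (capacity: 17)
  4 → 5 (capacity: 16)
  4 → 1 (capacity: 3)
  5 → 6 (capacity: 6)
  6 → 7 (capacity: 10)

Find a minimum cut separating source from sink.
Min cut value = 12, edges: (0,7), (5,6)

Min cut value: 12
Partition: S = [0, 1, 2, 3, 4, 5], T = [6, 7]
Cut edges: (0,7), (5,6)

By max-flow min-cut theorem, max flow = min cut = 12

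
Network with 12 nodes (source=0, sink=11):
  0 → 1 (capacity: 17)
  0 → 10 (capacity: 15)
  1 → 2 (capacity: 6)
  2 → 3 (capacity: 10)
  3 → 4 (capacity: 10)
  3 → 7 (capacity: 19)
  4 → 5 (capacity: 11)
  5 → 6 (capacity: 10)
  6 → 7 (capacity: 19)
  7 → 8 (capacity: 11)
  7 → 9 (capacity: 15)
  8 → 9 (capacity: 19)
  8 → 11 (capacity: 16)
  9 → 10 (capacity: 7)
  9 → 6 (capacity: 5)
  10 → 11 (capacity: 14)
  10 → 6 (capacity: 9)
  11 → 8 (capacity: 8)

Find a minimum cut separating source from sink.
Min cut value = 21, edges: (0,10), (1,2)

Min cut value: 21
Partition: S = [0, 1], T = [2, 3, 4, 5, 6, 7, 8, 9, 10, 11]
Cut edges: (0,10), (1,2)

By max-flow min-cut theorem, max flow = min cut = 21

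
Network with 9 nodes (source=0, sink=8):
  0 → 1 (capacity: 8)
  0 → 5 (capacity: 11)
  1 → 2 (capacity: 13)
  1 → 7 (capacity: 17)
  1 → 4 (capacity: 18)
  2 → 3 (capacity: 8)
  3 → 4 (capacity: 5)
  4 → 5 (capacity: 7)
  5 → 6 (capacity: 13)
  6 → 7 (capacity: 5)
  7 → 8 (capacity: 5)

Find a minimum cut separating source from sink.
Min cut value = 5, edges: (7,8)

Min cut value: 5
Partition: S = [0, 1, 2, 3, 4, 5, 6, 7], T = [8]
Cut edges: (7,8)

By max-flow min-cut theorem, max flow = min cut = 5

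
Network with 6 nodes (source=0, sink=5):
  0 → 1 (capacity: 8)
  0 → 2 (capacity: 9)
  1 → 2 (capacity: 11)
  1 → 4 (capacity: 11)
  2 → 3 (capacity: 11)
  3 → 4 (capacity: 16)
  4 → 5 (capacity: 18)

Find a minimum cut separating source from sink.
Min cut value = 17, edges: (0,1), (0,2)

Min cut value: 17
Partition: S = [0], T = [1, 2, 3, 4, 5]
Cut edges: (0,1), (0,2)

By max-flow min-cut theorem, max flow = min cut = 17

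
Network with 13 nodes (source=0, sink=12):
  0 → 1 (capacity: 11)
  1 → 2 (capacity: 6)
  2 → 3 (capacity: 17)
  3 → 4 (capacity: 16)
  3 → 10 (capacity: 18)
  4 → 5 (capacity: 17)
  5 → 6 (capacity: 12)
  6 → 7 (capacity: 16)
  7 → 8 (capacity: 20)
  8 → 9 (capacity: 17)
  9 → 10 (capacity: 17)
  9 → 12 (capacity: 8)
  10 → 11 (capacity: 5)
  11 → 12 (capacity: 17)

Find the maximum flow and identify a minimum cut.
Max flow = 6, Min cut edges: (1,2)

Maximum flow: 6
Minimum cut: (1,2)
Partition: S = [0, 1], T = [2, 3, 4, 5, 6, 7, 8, 9, 10, 11, 12]

Max-flow min-cut theorem verified: both equal 6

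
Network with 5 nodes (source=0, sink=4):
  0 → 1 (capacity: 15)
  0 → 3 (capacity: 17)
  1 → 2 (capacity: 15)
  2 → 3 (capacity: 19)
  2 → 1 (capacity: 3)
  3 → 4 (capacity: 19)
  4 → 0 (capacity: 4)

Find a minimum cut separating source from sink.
Min cut value = 19, edges: (3,4)

Min cut value: 19
Partition: S = [0, 1, 2, 3], T = [4]
Cut edges: (3,4)

By max-flow min-cut theorem, max flow = min cut = 19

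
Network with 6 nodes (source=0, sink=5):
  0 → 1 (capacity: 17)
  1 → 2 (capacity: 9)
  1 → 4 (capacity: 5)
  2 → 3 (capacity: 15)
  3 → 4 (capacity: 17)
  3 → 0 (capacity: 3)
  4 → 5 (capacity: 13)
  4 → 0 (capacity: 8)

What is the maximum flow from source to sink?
Maximum flow = 13

Max flow: 13

Flow assignment:
  0 → 1: 14/17
  1 → 2: 9/9
  1 → 4: 5/5
  2 → 3: 9/15
  3 → 4: 8/17
  3 → 0: 1/3
  4 → 5: 13/13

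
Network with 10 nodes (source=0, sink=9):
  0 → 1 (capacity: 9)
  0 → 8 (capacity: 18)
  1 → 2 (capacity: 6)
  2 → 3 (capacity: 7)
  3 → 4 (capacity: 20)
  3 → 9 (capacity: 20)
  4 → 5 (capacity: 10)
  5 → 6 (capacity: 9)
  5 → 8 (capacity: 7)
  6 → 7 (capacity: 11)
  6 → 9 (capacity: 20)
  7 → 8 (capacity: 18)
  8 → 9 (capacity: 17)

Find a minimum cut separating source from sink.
Min cut value = 23, edges: (1,2), (8,9)

Min cut value: 23
Partition: S = [0, 1, 7, 8], T = [2, 3, 4, 5, 6, 9]
Cut edges: (1,2), (8,9)

By max-flow min-cut theorem, max flow = min cut = 23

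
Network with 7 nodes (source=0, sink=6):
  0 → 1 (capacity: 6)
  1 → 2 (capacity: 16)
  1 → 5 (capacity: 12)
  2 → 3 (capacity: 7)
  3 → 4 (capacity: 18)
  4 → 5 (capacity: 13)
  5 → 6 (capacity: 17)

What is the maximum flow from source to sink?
Maximum flow = 6

Max flow: 6

Flow assignment:
  0 → 1: 6/6
  1 → 5: 6/12
  5 → 6: 6/17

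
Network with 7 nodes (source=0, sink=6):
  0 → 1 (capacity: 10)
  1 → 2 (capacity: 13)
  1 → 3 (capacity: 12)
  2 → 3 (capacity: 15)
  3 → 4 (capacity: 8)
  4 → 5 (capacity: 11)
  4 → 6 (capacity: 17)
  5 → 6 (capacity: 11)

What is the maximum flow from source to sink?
Maximum flow = 8

Max flow: 8

Flow assignment:
  0 → 1: 8/10
  1 → 3: 8/12
  3 → 4: 8/8
  4 → 6: 8/17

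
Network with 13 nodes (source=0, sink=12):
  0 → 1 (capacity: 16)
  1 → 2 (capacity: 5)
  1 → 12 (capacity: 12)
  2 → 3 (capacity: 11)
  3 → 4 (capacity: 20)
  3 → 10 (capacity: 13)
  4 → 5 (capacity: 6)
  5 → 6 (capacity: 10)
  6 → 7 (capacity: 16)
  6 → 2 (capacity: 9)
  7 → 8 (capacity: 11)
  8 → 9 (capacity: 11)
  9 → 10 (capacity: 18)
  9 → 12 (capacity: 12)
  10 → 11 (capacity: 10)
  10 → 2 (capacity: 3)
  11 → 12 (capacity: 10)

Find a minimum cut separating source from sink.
Min cut value = 16, edges: (0,1)

Min cut value: 16
Partition: S = [0], T = [1, 2, 3, 4, 5, 6, 7, 8, 9, 10, 11, 12]
Cut edges: (0,1)

By max-flow min-cut theorem, max flow = min cut = 16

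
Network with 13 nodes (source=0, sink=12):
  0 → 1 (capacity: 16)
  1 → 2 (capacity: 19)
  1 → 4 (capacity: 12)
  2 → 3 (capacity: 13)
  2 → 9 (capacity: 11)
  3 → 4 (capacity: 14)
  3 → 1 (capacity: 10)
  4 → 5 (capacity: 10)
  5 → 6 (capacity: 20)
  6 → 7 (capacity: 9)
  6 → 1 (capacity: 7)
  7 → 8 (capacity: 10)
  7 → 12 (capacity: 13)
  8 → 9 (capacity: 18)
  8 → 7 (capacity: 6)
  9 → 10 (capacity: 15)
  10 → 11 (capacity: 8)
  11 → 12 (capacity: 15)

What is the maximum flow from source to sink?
Maximum flow = 16

Max flow: 16

Flow assignment:
  0 → 1: 16/16
  1 → 2: 8/19
  1 → 4: 8/12
  2 → 9: 8/11
  4 → 5: 8/10
  5 → 6: 8/20
  6 → 7: 8/9
  7 → 12: 8/13
  9 → 10: 8/15
  10 → 11: 8/8
  11 → 12: 8/15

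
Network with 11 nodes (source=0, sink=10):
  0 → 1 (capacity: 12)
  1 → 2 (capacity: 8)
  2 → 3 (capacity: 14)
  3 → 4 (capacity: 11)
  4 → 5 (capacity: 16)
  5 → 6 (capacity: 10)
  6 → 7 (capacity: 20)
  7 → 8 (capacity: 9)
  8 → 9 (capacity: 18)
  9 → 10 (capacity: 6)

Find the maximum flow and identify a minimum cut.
Max flow = 6, Min cut edges: (9,10)

Maximum flow: 6
Minimum cut: (9,10)
Partition: S = [0, 1, 2, 3, 4, 5, 6, 7, 8, 9], T = [10]

Max-flow min-cut theorem verified: both equal 6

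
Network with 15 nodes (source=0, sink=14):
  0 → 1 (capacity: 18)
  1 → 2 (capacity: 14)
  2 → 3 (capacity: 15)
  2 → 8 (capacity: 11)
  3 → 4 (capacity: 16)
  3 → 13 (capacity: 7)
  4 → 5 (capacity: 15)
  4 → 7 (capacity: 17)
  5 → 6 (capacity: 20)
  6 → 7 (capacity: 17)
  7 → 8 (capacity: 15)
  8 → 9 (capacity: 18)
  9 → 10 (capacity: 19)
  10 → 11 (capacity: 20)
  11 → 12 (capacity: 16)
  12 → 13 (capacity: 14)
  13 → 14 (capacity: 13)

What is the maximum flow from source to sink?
Maximum flow = 13

Max flow: 13

Flow assignment:
  0 → 1: 13/18
  1 → 2: 13/14
  2 → 3: 6/15
  2 → 8: 7/11
  3 → 13: 6/7
  8 → 9: 7/18
  9 → 10: 7/19
  10 → 11: 7/20
  11 → 12: 7/16
  12 → 13: 7/14
  13 → 14: 13/13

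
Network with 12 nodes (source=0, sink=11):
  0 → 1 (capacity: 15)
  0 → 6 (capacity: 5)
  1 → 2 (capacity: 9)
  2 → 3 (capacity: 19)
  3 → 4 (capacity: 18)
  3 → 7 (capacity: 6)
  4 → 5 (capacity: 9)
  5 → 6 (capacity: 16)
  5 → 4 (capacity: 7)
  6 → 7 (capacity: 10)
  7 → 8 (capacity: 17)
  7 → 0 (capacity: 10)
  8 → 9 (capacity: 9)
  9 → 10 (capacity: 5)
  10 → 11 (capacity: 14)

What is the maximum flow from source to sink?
Maximum flow = 5

Max flow: 5

Flow assignment:
  0 → 1: 9/15
  0 → 6: 5/5
  1 → 2: 9/9
  2 → 3: 9/19
  3 → 4: 3/18
  3 → 7: 6/6
  4 → 5: 3/9
  5 → 6: 3/16
  6 → 7: 8/10
  7 → 8: 5/17
  7 → 0: 9/10
  8 → 9: 5/9
  9 → 10: 5/5
  10 → 11: 5/14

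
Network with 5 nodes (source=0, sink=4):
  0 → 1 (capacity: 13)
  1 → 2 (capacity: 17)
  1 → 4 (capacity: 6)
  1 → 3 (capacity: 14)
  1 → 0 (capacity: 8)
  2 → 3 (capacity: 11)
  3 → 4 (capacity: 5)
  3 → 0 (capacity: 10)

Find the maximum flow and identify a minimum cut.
Max flow = 11, Min cut edges: (1,4), (3,4)

Maximum flow: 11
Minimum cut: (1,4), (3,4)
Partition: S = [0, 1, 2, 3], T = [4]

Max-flow min-cut theorem verified: both equal 11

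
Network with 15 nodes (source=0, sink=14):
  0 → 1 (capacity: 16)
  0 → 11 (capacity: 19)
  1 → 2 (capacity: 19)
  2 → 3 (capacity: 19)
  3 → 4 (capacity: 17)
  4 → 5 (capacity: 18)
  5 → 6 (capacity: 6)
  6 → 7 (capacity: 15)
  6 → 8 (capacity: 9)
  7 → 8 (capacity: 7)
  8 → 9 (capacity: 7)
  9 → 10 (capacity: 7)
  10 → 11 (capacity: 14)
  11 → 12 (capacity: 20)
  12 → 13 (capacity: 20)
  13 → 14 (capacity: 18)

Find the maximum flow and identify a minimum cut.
Max flow = 18, Min cut edges: (13,14)

Maximum flow: 18
Minimum cut: (13,14)
Partition: S = [0, 1, 2, 3, 4, 5, 6, 7, 8, 9, 10, 11, 12, 13], T = [14]

Max-flow min-cut theorem verified: both equal 18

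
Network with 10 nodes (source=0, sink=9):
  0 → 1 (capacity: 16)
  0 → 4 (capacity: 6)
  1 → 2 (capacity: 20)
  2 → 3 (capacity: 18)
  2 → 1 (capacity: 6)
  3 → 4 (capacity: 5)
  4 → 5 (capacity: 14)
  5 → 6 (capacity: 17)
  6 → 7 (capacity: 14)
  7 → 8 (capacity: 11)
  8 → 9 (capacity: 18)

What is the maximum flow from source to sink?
Maximum flow = 11

Max flow: 11

Flow assignment:
  0 → 1: 5/16
  0 → 4: 6/6
  1 → 2: 5/20
  2 → 3: 5/18
  3 → 4: 5/5
  4 → 5: 11/14
  5 → 6: 11/17
  6 → 7: 11/14
  7 → 8: 11/11
  8 → 9: 11/18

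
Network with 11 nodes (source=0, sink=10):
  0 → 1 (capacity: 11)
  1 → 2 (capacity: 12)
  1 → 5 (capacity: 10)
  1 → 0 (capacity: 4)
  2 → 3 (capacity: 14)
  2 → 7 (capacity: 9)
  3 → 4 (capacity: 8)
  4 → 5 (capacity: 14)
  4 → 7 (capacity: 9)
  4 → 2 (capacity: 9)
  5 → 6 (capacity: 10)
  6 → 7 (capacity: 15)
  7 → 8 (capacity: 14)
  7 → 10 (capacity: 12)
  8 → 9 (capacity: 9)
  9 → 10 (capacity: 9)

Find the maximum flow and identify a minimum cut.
Max flow = 11, Min cut edges: (0,1)

Maximum flow: 11
Minimum cut: (0,1)
Partition: S = [0], T = [1, 2, 3, 4, 5, 6, 7, 8, 9, 10]

Max-flow min-cut theorem verified: both equal 11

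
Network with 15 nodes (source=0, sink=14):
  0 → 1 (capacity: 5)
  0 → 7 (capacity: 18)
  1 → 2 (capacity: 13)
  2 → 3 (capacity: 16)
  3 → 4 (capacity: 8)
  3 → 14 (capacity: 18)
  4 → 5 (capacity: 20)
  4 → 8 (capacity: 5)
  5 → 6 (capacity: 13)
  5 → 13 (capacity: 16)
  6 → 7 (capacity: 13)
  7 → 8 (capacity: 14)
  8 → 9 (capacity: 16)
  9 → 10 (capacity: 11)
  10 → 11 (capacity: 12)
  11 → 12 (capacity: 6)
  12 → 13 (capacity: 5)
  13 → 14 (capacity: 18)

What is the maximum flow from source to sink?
Maximum flow = 10

Max flow: 10

Flow assignment:
  0 → 1: 5/5
  0 → 7: 5/18
  1 → 2: 5/13
  2 → 3: 5/16
  3 → 14: 5/18
  7 → 8: 5/14
  8 → 9: 5/16
  9 → 10: 5/11
  10 → 11: 5/12
  11 → 12: 5/6
  12 → 13: 5/5
  13 → 14: 5/18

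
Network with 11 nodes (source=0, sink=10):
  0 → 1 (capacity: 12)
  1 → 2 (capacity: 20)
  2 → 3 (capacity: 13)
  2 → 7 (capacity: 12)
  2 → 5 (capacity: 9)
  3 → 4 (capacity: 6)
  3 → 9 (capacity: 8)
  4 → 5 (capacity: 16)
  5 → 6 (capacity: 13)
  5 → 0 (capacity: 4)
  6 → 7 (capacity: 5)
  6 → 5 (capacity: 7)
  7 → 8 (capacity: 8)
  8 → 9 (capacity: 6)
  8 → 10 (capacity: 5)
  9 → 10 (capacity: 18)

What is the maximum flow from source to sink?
Maximum flow = 12

Max flow: 12

Flow assignment:
  0 → 1: 12/12
  1 → 2: 12/20
  2 → 3: 8/13
  2 → 7: 4/12
  3 → 9: 8/8
  7 → 8: 4/8
  8 → 10: 4/5
  9 → 10: 8/18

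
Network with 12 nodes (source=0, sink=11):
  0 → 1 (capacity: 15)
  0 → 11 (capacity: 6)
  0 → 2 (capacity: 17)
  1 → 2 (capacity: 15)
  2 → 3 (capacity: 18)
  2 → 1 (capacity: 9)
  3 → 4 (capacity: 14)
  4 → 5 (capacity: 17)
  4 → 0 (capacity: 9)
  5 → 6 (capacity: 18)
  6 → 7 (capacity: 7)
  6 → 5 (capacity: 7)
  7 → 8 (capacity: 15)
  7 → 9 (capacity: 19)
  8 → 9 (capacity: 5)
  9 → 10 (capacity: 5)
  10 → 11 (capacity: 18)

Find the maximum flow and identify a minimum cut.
Max flow = 11, Min cut edges: (0,11), (9,10)

Maximum flow: 11
Minimum cut: (0,11), (9,10)
Partition: S = [0, 1, 2, 3, 4, 5, 6, 7, 8, 9], T = [10, 11]

Max-flow min-cut theorem verified: both equal 11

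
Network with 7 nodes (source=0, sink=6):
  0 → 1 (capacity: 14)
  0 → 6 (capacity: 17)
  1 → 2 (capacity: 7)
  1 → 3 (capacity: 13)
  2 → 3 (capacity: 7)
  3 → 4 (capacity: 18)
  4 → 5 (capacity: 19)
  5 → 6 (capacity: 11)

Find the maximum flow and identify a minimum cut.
Max flow = 28, Min cut edges: (0,6), (5,6)

Maximum flow: 28
Minimum cut: (0,6), (5,6)
Partition: S = [0, 1, 2, 3, 4, 5], T = [6]

Max-flow min-cut theorem verified: both equal 28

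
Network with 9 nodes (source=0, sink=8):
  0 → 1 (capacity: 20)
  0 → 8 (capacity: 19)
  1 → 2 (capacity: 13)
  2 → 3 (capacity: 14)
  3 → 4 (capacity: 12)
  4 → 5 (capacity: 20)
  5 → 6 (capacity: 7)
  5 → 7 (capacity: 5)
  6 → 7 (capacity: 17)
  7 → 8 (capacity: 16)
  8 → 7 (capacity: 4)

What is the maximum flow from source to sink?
Maximum flow = 31

Max flow: 31

Flow assignment:
  0 → 1: 12/20
  0 → 8: 19/19
  1 → 2: 12/13
  2 → 3: 12/14
  3 → 4: 12/12
  4 → 5: 12/20
  5 → 6: 7/7
  5 → 7: 5/5
  6 → 7: 7/17
  7 → 8: 12/16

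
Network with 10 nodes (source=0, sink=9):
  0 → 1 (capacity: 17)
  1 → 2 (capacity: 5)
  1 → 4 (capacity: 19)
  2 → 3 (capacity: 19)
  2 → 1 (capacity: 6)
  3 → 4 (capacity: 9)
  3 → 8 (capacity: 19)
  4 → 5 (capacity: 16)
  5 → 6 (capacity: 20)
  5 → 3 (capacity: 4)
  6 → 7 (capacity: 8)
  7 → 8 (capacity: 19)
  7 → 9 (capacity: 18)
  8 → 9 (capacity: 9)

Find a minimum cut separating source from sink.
Min cut value = 17, edges: (6,7), (8,9)

Min cut value: 17
Partition: S = [0, 1, 2, 3, 4, 5, 6, 8], T = [7, 9]
Cut edges: (6,7), (8,9)

By max-flow min-cut theorem, max flow = min cut = 17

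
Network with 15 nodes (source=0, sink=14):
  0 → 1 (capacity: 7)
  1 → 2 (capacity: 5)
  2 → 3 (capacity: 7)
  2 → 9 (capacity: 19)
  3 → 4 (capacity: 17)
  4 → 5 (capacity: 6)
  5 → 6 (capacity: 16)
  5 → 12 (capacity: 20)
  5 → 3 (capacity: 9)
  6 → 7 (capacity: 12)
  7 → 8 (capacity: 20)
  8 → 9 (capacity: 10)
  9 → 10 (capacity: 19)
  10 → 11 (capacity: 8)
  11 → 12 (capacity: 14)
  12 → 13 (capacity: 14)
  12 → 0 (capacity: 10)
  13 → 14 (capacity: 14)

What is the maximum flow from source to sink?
Maximum flow = 5

Max flow: 5

Flow assignment:
  0 → 1: 5/7
  1 → 2: 5/5
  2 → 3: 5/7
  3 → 4: 5/17
  4 → 5: 5/6
  5 → 12: 5/20
  12 → 13: 5/14
  13 → 14: 5/14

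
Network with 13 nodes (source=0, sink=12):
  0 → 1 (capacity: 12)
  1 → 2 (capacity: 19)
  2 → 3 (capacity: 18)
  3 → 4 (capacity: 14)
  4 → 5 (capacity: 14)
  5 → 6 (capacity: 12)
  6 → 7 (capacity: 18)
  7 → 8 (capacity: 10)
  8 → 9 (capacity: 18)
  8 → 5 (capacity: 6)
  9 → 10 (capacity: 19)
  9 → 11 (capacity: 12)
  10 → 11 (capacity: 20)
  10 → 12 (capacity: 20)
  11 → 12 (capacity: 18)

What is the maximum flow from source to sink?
Maximum flow = 10

Max flow: 10

Flow assignment:
  0 → 1: 10/12
  1 → 2: 10/19
  2 → 3: 10/18
  3 → 4: 10/14
  4 → 5: 10/14
  5 → 6: 10/12
  6 → 7: 10/18
  7 → 8: 10/10
  8 → 9: 10/18
  9 → 10: 10/19
  10 → 12: 10/20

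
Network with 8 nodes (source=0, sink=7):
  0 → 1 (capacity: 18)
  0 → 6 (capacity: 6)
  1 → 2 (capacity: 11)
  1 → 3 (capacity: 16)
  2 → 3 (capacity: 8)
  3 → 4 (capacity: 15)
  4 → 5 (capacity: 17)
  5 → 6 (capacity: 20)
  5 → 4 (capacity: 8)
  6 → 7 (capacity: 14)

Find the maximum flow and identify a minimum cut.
Max flow = 14, Min cut edges: (6,7)

Maximum flow: 14
Minimum cut: (6,7)
Partition: S = [0, 1, 2, 3, 4, 5, 6], T = [7]

Max-flow min-cut theorem verified: both equal 14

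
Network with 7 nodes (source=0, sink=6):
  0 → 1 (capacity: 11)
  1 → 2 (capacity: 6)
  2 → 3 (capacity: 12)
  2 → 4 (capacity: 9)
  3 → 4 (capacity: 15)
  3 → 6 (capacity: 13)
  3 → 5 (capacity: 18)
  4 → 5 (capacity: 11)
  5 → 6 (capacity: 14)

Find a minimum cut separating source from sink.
Min cut value = 6, edges: (1,2)

Min cut value: 6
Partition: S = [0, 1], T = [2, 3, 4, 5, 6]
Cut edges: (1,2)

By max-flow min-cut theorem, max flow = min cut = 6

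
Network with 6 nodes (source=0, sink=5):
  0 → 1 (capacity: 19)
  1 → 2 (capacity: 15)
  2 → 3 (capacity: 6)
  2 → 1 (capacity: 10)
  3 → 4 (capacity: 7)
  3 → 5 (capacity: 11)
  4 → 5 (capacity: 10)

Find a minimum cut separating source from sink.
Min cut value = 6, edges: (2,3)

Min cut value: 6
Partition: S = [0, 1, 2], T = [3, 4, 5]
Cut edges: (2,3)

By max-flow min-cut theorem, max flow = min cut = 6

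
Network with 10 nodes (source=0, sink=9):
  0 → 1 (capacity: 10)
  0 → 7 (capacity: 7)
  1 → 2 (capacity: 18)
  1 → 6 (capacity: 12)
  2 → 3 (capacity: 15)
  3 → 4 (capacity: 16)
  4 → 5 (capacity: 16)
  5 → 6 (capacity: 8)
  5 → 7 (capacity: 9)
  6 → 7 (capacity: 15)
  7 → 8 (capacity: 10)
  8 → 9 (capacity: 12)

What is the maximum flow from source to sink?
Maximum flow = 10

Max flow: 10

Flow assignment:
  0 → 1: 10/10
  1 → 6: 10/12
  6 → 7: 10/15
  7 → 8: 10/10
  8 → 9: 10/12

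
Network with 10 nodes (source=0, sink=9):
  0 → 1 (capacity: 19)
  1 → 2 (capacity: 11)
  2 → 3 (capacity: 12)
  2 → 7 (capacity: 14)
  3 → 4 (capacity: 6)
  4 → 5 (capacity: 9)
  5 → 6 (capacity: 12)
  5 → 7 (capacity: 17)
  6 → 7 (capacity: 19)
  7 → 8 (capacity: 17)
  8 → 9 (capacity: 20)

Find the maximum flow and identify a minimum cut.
Max flow = 11, Min cut edges: (1,2)

Maximum flow: 11
Minimum cut: (1,2)
Partition: S = [0, 1], T = [2, 3, 4, 5, 6, 7, 8, 9]

Max-flow min-cut theorem verified: both equal 11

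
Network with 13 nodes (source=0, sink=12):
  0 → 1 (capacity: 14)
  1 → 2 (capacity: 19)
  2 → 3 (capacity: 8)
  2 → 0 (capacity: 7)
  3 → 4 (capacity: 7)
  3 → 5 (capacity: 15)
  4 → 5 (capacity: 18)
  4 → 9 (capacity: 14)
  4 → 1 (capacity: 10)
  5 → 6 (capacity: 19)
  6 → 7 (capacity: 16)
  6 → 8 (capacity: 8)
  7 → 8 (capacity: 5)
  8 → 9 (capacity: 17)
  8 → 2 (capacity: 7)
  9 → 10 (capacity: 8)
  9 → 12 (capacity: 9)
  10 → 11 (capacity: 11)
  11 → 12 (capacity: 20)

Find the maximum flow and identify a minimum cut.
Max flow = 8, Min cut edges: (2,3)

Maximum flow: 8
Minimum cut: (2,3)
Partition: S = [0, 1, 2], T = [3, 4, 5, 6, 7, 8, 9, 10, 11, 12]

Max-flow min-cut theorem verified: both equal 8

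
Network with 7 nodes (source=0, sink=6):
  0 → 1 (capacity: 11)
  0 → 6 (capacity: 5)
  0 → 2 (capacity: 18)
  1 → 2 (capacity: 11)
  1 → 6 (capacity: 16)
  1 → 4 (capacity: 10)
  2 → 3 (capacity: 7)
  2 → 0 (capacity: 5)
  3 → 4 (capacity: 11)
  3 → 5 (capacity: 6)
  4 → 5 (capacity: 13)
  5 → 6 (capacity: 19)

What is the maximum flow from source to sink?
Maximum flow = 23

Max flow: 23

Flow assignment:
  0 → 1: 11/11
  0 → 6: 5/5
  0 → 2: 7/18
  1 → 6: 11/16
  2 → 3: 7/7
  3 → 4: 1/11
  3 → 5: 6/6
  4 → 5: 1/13
  5 → 6: 7/19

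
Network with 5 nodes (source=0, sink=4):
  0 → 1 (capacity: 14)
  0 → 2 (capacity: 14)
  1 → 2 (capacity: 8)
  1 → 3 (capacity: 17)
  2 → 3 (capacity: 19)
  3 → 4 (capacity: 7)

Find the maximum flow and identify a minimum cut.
Max flow = 7, Min cut edges: (3,4)

Maximum flow: 7
Minimum cut: (3,4)
Partition: S = [0, 1, 2, 3], T = [4]

Max-flow min-cut theorem verified: both equal 7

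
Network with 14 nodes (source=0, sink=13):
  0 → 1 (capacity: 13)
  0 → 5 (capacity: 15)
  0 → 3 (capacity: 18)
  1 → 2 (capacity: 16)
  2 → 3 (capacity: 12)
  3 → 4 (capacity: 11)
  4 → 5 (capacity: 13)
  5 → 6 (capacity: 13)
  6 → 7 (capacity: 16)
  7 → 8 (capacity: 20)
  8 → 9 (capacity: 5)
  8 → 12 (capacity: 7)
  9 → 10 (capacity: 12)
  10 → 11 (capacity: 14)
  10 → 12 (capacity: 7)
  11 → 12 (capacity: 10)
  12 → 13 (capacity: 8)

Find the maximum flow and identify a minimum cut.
Max flow = 8, Min cut edges: (12,13)

Maximum flow: 8
Minimum cut: (12,13)
Partition: S = [0, 1, 2, 3, 4, 5, 6, 7, 8, 9, 10, 11, 12], T = [13]

Max-flow min-cut theorem verified: both equal 8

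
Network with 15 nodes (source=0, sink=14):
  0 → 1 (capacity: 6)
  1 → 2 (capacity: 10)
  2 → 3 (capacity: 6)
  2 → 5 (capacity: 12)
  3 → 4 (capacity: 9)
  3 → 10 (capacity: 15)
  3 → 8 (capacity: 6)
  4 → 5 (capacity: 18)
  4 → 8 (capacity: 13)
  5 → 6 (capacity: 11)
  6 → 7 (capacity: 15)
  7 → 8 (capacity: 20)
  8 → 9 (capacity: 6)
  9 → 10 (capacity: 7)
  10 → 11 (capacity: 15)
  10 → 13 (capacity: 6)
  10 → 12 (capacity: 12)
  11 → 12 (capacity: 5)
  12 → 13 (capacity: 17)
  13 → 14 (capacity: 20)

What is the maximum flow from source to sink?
Maximum flow = 6

Max flow: 6

Flow assignment:
  0 → 1: 6/6
  1 → 2: 6/10
  2 → 3: 6/6
  3 → 10: 6/15
  10 → 13: 6/6
  13 → 14: 6/20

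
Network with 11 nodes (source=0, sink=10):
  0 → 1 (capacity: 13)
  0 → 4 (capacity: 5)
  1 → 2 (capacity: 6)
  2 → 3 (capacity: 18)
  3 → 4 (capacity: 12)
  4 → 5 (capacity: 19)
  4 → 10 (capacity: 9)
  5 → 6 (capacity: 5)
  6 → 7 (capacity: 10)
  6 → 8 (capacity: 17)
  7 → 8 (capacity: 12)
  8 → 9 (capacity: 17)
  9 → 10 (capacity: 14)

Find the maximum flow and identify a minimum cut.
Max flow = 11, Min cut edges: (0,4), (1,2)

Maximum flow: 11
Minimum cut: (0,4), (1,2)
Partition: S = [0, 1], T = [2, 3, 4, 5, 6, 7, 8, 9, 10]

Max-flow min-cut theorem verified: both equal 11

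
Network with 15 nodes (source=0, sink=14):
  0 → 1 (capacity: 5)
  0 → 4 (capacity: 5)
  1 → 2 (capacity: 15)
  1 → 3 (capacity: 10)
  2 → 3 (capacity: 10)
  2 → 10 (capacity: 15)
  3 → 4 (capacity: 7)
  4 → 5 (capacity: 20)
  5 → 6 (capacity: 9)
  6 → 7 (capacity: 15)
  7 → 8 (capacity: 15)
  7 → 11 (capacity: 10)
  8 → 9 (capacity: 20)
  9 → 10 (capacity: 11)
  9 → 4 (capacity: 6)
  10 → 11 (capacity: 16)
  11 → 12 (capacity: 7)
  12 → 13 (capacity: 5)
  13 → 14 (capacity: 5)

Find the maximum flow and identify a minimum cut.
Max flow = 5, Min cut edges: (13,14)

Maximum flow: 5
Minimum cut: (13,14)
Partition: S = [0, 1, 2, 3, 4, 5, 6, 7, 8, 9, 10, 11, 12, 13], T = [14]

Max-flow min-cut theorem verified: both equal 5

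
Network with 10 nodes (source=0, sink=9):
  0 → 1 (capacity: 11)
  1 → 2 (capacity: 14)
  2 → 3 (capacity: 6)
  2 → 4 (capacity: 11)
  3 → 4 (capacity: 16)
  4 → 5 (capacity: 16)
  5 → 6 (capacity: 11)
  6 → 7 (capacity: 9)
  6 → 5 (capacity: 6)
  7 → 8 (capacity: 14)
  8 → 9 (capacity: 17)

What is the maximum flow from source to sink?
Maximum flow = 9

Max flow: 9

Flow assignment:
  0 → 1: 9/11
  1 → 2: 9/14
  2 → 4: 9/11
  4 → 5: 9/16
  5 → 6: 9/11
  6 → 7: 9/9
  7 → 8: 9/14
  8 → 9: 9/17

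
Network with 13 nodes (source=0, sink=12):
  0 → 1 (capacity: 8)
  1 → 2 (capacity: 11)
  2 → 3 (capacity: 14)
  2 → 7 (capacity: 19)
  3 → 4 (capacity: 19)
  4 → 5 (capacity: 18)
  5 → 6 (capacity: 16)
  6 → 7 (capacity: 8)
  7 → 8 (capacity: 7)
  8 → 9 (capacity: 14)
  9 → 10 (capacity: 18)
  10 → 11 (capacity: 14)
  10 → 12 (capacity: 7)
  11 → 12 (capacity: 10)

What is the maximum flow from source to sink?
Maximum flow = 7

Max flow: 7

Flow assignment:
  0 → 1: 7/8
  1 → 2: 7/11
  2 → 7: 7/19
  7 → 8: 7/7
  8 → 9: 7/14
  9 → 10: 7/18
  10 → 12: 7/7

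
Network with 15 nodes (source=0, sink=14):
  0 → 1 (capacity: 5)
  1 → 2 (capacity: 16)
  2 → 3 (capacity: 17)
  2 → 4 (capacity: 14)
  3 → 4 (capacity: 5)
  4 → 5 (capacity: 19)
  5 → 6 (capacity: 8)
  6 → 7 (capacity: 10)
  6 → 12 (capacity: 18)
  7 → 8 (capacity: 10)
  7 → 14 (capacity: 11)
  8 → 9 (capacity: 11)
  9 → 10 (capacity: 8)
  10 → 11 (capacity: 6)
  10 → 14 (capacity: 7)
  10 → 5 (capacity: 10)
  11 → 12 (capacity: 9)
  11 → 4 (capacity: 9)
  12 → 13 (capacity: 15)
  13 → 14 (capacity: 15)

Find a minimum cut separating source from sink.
Min cut value = 5, edges: (0,1)

Min cut value: 5
Partition: S = [0], T = [1, 2, 3, 4, 5, 6, 7, 8, 9, 10, 11, 12, 13, 14]
Cut edges: (0,1)

By max-flow min-cut theorem, max flow = min cut = 5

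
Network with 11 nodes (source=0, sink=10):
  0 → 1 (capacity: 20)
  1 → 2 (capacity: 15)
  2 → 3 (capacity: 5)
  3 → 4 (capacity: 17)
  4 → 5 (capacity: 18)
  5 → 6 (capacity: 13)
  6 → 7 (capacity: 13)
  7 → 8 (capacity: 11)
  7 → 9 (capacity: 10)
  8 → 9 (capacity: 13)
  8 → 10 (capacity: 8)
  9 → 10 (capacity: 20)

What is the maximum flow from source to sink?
Maximum flow = 5

Max flow: 5

Flow assignment:
  0 → 1: 5/20
  1 → 2: 5/15
  2 → 3: 5/5
  3 → 4: 5/17
  4 → 5: 5/18
  5 → 6: 5/13
  6 → 7: 5/13
  7 → 8: 5/11
  8 → 10: 5/8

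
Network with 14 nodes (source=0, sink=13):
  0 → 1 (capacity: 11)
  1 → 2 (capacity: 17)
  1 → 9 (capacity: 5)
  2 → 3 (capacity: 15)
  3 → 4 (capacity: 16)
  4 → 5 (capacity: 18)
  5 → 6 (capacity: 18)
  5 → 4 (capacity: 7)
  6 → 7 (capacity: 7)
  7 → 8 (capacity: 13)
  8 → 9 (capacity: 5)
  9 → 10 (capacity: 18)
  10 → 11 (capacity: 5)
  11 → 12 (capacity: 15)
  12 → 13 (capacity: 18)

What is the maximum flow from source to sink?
Maximum flow = 5

Max flow: 5

Flow assignment:
  0 → 1: 5/11
  1 → 2: 5/17
  2 → 3: 5/15
  3 → 4: 5/16
  4 → 5: 5/18
  5 → 6: 5/18
  6 → 7: 5/7
  7 → 8: 5/13
  8 → 9: 5/5
  9 → 10: 5/18
  10 → 11: 5/5
  11 → 12: 5/15
  12 → 13: 5/18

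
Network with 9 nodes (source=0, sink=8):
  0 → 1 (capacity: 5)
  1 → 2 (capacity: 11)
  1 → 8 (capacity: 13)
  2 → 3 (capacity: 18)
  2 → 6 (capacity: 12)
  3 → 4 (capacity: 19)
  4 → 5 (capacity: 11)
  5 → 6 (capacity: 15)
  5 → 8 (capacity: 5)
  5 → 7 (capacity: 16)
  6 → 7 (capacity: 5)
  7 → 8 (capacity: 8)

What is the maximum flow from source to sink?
Maximum flow = 5

Max flow: 5

Flow assignment:
  0 → 1: 5/5
  1 → 8: 5/13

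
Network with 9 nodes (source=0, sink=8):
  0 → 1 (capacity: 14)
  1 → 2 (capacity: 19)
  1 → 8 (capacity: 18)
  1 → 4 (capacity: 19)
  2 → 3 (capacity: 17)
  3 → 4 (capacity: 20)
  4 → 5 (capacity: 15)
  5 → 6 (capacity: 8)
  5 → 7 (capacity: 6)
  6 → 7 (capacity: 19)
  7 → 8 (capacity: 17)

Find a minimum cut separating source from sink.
Min cut value = 14, edges: (0,1)

Min cut value: 14
Partition: S = [0], T = [1, 2, 3, 4, 5, 6, 7, 8]
Cut edges: (0,1)

By max-flow min-cut theorem, max flow = min cut = 14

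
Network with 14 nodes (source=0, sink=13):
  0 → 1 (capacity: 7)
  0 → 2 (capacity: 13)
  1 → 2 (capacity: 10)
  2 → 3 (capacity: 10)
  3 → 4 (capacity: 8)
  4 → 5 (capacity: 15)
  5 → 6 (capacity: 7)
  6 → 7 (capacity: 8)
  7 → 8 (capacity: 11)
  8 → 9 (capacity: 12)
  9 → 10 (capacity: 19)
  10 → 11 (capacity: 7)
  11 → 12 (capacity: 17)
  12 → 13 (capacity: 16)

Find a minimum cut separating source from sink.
Min cut value = 7, edges: (10,11)

Min cut value: 7
Partition: S = [0, 1, 2, 3, 4, 5, 6, 7, 8, 9, 10], T = [11, 12, 13]
Cut edges: (10,11)

By max-flow min-cut theorem, max flow = min cut = 7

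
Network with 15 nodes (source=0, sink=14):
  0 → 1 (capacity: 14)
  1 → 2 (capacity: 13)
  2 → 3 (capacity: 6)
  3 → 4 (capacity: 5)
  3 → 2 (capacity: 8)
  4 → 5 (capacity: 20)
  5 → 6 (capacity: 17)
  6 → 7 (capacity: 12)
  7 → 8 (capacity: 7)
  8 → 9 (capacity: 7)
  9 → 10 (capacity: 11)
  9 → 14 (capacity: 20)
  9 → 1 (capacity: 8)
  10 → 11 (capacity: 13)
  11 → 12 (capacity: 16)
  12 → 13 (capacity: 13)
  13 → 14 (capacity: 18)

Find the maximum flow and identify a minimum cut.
Max flow = 5, Min cut edges: (3,4)

Maximum flow: 5
Minimum cut: (3,4)
Partition: S = [0, 1, 2, 3], T = [4, 5, 6, 7, 8, 9, 10, 11, 12, 13, 14]

Max-flow min-cut theorem verified: both equal 5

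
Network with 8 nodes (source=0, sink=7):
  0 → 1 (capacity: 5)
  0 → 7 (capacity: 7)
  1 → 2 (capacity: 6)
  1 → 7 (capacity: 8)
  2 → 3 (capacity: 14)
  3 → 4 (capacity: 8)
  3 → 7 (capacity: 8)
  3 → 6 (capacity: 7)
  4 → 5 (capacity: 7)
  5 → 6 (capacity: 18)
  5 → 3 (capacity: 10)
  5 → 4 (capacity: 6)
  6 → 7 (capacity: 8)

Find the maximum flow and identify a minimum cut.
Max flow = 12, Min cut edges: (0,1), (0,7)

Maximum flow: 12
Minimum cut: (0,1), (0,7)
Partition: S = [0], T = [1, 2, 3, 4, 5, 6, 7]

Max-flow min-cut theorem verified: both equal 12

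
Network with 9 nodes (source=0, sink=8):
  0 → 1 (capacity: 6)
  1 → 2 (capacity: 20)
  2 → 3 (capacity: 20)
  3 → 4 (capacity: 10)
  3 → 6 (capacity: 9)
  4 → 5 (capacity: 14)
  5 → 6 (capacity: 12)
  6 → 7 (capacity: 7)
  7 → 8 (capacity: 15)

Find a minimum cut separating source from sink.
Min cut value = 6, edges: (0,1)

Min cut value: 6
Partition: S = [0], T = [1, 2, 3, 4, 5, 6, 7, 8]
Cut edges: (0,1)

By max-flow min-cut theorem, max flow = min cut = 6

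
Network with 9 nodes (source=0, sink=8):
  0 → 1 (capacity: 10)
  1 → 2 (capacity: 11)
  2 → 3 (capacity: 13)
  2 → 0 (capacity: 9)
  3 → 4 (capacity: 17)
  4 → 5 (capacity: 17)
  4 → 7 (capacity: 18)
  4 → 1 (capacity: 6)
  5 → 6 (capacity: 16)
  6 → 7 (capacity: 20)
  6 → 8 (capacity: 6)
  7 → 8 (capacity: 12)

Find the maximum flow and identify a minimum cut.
Max flow = 10, Min cut edges: (0,1)

Maximum flow: 10
Minimum cut: (0,1)
Partition: S = [0], T = [1, 2, 3, 4, 5, 6, 7, 8]

Max-flow min-cut theorem verified: both equal 10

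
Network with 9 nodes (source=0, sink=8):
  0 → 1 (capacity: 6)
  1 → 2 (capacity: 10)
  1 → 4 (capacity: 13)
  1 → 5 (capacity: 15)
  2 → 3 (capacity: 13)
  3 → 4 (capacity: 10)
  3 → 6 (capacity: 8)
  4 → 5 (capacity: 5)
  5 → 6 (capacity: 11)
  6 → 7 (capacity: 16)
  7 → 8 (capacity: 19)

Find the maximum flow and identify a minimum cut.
Max flow = 6, Min cut edges: (0,1)

Maximum flow: 6
Minimum cut: (0,1)
Partition: S = [0], T = [1, 2, 3, 4, 5, 6, 7, 8]

Max-flow min-cut theorem verified: both equal 6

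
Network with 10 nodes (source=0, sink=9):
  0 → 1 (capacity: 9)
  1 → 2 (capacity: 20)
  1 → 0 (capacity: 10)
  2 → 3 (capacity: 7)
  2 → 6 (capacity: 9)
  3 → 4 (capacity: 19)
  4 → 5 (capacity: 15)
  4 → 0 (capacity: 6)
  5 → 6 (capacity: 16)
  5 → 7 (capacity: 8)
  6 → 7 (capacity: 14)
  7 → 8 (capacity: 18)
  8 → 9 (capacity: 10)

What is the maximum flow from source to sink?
Maximum flow = 9

Max flow: 9

Flow assignment:
  0 → 1: 9/9
  1 → 2: 9/20
  2 → 6: 9/9
  6 → 7: 9/14
  7 → 8: 9/18
  8 → 9: 9/10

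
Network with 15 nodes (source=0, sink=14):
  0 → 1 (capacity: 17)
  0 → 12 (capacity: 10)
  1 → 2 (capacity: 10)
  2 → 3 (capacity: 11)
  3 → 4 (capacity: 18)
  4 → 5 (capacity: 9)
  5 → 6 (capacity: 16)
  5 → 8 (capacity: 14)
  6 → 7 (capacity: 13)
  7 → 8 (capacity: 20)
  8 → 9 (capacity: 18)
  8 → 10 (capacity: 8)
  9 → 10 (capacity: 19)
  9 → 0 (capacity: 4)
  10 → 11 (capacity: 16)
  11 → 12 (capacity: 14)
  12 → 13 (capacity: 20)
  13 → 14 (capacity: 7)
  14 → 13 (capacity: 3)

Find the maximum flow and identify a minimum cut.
Max flow = 7, Min cut edges: (13,14)

Maximum flow: 7
Minimum cut: (13,14)
Partition: S = [0, 1, 2, 3, 4, 5, 6, 7, 8, 9, 10, 11, 12, 13], T = [14]

Max-flow min-cut theorem verified: both equal 7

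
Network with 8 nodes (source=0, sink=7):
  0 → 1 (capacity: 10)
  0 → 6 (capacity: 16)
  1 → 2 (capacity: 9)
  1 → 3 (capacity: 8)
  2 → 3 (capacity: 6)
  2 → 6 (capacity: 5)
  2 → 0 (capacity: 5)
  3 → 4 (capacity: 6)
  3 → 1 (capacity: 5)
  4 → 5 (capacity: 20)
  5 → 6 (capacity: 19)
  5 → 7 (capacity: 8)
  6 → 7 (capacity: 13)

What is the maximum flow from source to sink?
Maximum flow = 19

Max flow: 19

Flow assignment:
  0 → 1: 6/10
  0 → 6: 13/16
  1 → 2: 6/9
  2 → 3: 6/6
  3 → 4: 6/6
  4 → 5: 6/20
  5 → 7: 6/8
  6 → 7: 13/13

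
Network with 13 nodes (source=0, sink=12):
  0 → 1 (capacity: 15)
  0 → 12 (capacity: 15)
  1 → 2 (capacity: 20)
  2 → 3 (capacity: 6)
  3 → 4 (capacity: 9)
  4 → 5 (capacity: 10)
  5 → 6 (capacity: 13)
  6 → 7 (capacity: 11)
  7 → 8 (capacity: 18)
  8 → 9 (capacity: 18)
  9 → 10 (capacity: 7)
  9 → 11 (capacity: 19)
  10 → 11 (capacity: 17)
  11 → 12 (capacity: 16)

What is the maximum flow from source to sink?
Maximum flow = 21

Max flow: 21

Flow assignment:
  0 → 1: 6/15
  0 → 12: 15/15
  1 → 2: 6/20
  2 → 3: 6/6
  3 → 4: 6/9
  4 → 5: 6/10
  5 → 6: 6/13
  6 → 7: 6/11
  7 → 8: 6/18
  8 → 9: 6/18
  9 → 11: 6/19
  11 → 12: 6/16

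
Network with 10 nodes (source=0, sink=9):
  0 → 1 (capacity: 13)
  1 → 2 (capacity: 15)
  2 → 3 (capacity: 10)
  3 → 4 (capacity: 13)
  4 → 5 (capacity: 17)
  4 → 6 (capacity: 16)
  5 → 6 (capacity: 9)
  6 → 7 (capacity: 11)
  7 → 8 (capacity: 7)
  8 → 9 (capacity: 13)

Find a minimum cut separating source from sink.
Min cut value = 7, edges: (7,8)

Min cut value: 7
Partition: S = [0, 1, 2, 3, 4, 5, 6, 7], T = [8, 9]
Cut edges: (7,8)

By max-flow min-cut theorem, max flow = min cut = 7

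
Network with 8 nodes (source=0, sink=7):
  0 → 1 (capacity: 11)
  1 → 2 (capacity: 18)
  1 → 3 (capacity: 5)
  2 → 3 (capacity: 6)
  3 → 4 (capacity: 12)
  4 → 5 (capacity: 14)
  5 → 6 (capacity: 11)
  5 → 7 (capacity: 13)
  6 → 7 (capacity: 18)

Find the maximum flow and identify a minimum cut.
Max flow = 11, Min cut edges: (1,3), (2,3)

Maximum flow: 11
Minimum cut: (1,3), (2,3)
Partition: S = [0, 1, 2], T = [3, 4, 5, 6, 7]

Max-flow min-cut theorem verified: both equal 11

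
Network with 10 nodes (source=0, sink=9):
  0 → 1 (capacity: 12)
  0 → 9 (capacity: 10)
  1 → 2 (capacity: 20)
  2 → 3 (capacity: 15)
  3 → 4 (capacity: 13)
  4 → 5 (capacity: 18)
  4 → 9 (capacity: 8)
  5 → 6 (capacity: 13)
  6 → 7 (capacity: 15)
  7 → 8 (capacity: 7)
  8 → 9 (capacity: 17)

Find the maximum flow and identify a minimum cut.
Max flow = 22, Min cut edges: (0,1), (0,9)

Maximum flow: 22
Minimum cut: (0,1), (0,9)
Partition: S = [0], T = [1, 2, 3, 4, 5, 6, 7, 8, 9]

Max-flow min-cut theorem verified: both equal 22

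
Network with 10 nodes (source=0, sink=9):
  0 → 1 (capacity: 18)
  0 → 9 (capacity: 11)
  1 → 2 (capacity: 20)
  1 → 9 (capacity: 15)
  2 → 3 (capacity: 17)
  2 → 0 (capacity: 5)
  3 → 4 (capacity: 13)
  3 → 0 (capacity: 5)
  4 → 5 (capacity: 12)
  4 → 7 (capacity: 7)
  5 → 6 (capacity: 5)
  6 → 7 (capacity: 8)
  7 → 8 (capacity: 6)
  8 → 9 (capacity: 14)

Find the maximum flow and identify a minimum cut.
Max flow = 29, Min cut edges: (0,1), (0,9)

Maximum flow: 29
Minimum cut: (0,1), (0,9)
Partition: S = [0], T = [1, 2, 3, 4, 5, 6, 7, 8, 9]

Max-flow min-cut theorem verified: both equal 29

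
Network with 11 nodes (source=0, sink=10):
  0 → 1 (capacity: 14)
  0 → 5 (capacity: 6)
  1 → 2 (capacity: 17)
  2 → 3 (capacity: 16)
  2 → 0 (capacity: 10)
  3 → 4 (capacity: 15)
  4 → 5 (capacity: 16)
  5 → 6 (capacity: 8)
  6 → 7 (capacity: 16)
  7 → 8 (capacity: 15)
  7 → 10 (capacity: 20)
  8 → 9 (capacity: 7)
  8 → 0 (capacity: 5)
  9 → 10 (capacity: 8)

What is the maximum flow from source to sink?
Maximum flow = 8

Max flow: 8

Flow assignment:
  0 → 1: 14/14
  1 → 2: 14/17
  2 → 3: 8/16
  2 → 0: 6/10
  3 → 4: 8/15
  4 → 5: 8/16
  5 → 6: 8/8
  6 → 7: 8/16
  7 → 10: 8/20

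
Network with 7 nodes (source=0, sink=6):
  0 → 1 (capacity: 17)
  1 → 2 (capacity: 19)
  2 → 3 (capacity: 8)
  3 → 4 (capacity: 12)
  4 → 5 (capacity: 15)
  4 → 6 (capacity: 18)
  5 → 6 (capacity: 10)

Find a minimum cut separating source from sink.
Min cut value = 8, edges: (2,3)

Min cut value: 8
Partition: S = [0, 1, 2], T = [3, 4, 5, 6]
Cut edges: (2,3)

By max-flow min-cut theorem, max flow = min cut = 8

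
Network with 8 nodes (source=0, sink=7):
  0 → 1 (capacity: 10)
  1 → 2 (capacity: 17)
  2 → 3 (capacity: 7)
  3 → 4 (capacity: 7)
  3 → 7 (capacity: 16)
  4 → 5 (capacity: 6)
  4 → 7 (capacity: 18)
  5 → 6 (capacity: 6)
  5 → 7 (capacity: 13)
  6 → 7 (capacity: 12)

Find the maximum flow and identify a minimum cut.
Max flow = 7, Min cut edges: (2,3)

Maximum flow: 7
Minimum cut: (2,3)
Partition: S = [0, 1, 2], T = [3, 4, 5, 6, 7]

Max-flow min-cut theorem verified: both equal 7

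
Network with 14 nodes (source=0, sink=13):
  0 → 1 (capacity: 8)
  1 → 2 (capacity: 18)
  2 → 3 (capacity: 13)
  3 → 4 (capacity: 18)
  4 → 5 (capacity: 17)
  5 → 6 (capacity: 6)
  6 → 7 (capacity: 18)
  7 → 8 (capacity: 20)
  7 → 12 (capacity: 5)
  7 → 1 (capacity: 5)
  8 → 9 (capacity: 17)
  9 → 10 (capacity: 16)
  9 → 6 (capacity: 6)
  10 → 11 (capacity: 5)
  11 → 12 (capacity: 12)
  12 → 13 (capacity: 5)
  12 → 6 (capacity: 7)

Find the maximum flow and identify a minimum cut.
Max flow = 5, Min cut edges: (12,13)

Maximum flow: 5
Minimum cut: (12,13)
Partition: S = [0, 1, 2, 3, 4, 5, 6, 7, 8, 9, 10, 11, 12], T = [13]

Max-flow min-cut theorem verified: both equal 5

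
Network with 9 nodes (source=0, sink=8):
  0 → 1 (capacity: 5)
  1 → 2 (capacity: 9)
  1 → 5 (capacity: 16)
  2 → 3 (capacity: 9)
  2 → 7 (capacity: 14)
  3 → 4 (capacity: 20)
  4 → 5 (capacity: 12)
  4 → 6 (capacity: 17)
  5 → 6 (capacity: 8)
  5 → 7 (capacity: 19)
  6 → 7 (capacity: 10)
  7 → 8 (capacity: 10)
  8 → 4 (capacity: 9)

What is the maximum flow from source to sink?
Maximum flow = 5

Max flow: 5

Flow assignment:
  0 → 1: 5/5
  1 → 2: 5/9
  2 → 7: 5/14
  7 → 8: 5/10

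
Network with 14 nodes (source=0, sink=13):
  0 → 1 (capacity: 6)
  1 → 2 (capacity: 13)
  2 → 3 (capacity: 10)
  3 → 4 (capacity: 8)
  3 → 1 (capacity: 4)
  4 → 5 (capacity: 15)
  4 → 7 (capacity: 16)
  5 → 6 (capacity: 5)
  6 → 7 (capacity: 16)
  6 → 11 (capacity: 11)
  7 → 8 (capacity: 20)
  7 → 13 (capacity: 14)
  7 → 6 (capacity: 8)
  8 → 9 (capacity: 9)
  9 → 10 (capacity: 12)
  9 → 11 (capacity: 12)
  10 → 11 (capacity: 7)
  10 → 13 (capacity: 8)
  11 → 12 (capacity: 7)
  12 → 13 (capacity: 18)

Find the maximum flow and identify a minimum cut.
Max flow = 6, Min cut edges: (0,1)

Maximum flow: 6
Minimum cut: (0,1)
Partition: S = [0], T = [1, 2, 3, 4, 5, 6, 7, 8, 9, 10, 11, 12, 13]

Max-flow min-cut theorem verified: both equal 6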